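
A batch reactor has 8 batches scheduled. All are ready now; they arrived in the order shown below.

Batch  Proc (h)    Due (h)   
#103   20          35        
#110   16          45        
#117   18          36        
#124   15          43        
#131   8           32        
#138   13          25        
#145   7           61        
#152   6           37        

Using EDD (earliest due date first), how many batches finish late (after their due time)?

6

EDD (increasing due date): #138 #131 #103 #117 #152 #124 #110 #145.
#138: 0→13, due 25, tardiness 0
#131: 13→21, due 32, tardiness 0
#103: 21→41, due 35, tardiness 6
#117: 41→59, due 36, tardiness 23
#152: 59→65, due 37, tardiness 28
#124: 65→80, due 43, tardiness 37
#110: 80→96, due 45, tardiness 51
#145: 96→103, due 61, tardiness 42
Late batches: 6.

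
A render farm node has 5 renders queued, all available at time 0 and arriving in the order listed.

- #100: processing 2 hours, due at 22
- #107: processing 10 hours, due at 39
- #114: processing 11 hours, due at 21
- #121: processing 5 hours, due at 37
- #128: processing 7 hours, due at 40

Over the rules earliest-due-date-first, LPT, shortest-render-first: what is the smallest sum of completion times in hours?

82

EDD (increasing due date): #114 #100 #121 #107 #128.
#114: 0→11
#100: 11→13
#121: 13→18
#107: 18→28
#128: 28→35
Sum = 11+13+18+28+35 = 105.
LPT (decreasing processing time): #114 #107 #128 #121 #100.
#114: 0→11
#107: 11→21
#128: 21→28
#121: 28→33
#100: 33→35
Sum = 11+21+28+33+35 = 128.
SPT (increasing processing time): #100 #121 #128 #107 #114.
#100: 0→2
#121: 2→7
#128: 7→14
#107: 14→24
#114: 24→35
Sum = 2+7+14+24+35 = 82.
EDD 105, LPT 128, SPT 82 → minimum 82.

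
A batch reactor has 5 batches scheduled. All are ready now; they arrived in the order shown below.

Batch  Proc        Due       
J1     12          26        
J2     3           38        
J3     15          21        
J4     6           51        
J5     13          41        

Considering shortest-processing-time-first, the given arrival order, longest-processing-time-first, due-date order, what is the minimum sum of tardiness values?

SPT (increasing processing time): J2 J4 J1 J5 J3.
J2: 0→3, due 38, tardiness 0
J4: 3→9, due 51, tardiness 0
J1: 9→21, due 26, tardiness 0
J5: 21→34, due 41, tardiness 0
J3: 34→49, due 21, tardiness 28
Sum = 0+0+0+0+28 = 28.
FIFO (arrival order): J1 J2 J3 J4 J5.
J1: 0→12, due 26, tardiness 0
J2: 12→15, due 38, tardiness 0
J3: 15→30, due 21, tardiness 9
J4: 30→36, due 51, tardiness 0
J5: 36→49, due 41, tardiness 8
Sum = 0+0+9+0+8 = 17.
LPT (decreasing processing time): J3 J5 J1 J4 J2.
J3: 0→15, due 21, tardiness 0
J5: 15→28, due 41, tardiness 0
J1: 28→40, due 26, tardiness 14
J4: 40→46, due 51, tardiness 0
J2: 46→49, due 38, tardiness 11
Sum = 0+0+14+0+11 = 25.
EDD (increasing due date): J3 J1 J2 J5 J4.
J3: 0→15, due 21, tardiness 0
J1: 15→27, due 26, tardiness 1
J2: 27→30, due 38, tardiness 0
J5: 30→43, due 41, tardiness 2
J4: 43→49, due 51, tardiness 0
Sum = 0+1+0+2+0 = 3.
SPT 28, FIFO 17, LPT 25, EDD 3 → minimum 3.

3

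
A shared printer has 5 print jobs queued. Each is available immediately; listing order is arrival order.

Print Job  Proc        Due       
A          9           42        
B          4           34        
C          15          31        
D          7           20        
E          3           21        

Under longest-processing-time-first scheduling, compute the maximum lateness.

LPT (decreasing processing time): C A D B E.
C: 0→15, due 31, lateness -16
A: 15→24, due 42, lateness -18
D: 24→31, due 20, lateness 11
B: 31→35, due 34, lateness 1
E: 35→38, due 21, lateness 17
Maximum = 17.

17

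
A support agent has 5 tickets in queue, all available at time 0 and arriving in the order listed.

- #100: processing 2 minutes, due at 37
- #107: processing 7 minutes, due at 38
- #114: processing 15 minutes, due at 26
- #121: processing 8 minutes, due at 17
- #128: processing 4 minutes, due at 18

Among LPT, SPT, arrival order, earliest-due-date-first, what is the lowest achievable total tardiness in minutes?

LPT (decreasing processing time): #114 #121 #107 #128 #100.
#114: 0→15, due 26, tardiness 0
#121: 15→23, due 17, tardiness 6
#107: 23→30, due 38, tardiness 0
#128: 30→34, due 18, tardiness 16
#100: 34→36, due 37, tardiness 0
Sum = 0+6+0+16+0 = 22.
SPT (increasing processing time): #100 #128 #107 #121 #114.
#100: 0→2, due 37, tardiness 0
#128: 2→6, due 18, tardiness 0
#107: 6→13, due 38, tardiness 0
#121: 13→21, due 17, tardiness 4
#114: 21→36, due 26, tardiness 10
Sum = 0+0+0+4+10 = 14.
FIFO (arrival order): #100 #107 #114 #121 #128.
#100: 0→2, due 37, tardiness 0
#107: 2→9, due 38, tardiness 0
#114: 9→24, due 26, tardiness 0
#121: 24→32, due 17, tardiness 15
#128: 32→36, due 18, tardiness 18
Sum = 0+0+0+15+18 = 33.
EDD (increasing due date): #121 #128 #114 #100 #107.
#121: 0→8, due 17, tardiness 0
#128: 8→12, due 18, tardiness 0
#114: 12→27, due 26, tardiness 1
#100: 27→29, due 37, tardiness 0
#107: 29→36, due 38, tardiness 0
Sum = 0+0+1+0+0 = 1.
LPT 22, SPT 14, FIFO 33, EDD 1 → minimum 1.

1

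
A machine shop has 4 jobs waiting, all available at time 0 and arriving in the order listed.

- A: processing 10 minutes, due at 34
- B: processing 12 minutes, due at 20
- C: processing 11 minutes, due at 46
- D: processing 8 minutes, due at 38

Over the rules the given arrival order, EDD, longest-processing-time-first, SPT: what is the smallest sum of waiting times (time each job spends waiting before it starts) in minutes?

55

FIFO (arrival order): A B C D.
A: waits 0, runs 0→10
B: waits 10, runs 10→22
C: waits 22, runs 22→33
D: waits 33, runs 33→41
Sum = 0+10+22+33 = 65.
EDD (increasing due date): B A D C.
B: waits 0, runs 0→12
A: waits 12, runs 12→22
D: waits 22, runs 22→30
C: waits 30, runs 30→41
Sum = 0+12+22+30 = 64.
LPT (decreasing processing time): B C A D.
B: waits 0, runs 0→12
C: waits 12, runs 12→23
A: waits 23, runs 23→33
D: waits 33, runs 33→41
Sum = 0+12+23+33 = 68.
SPT (increasing processing time): D A C B.
D: waits 0, runs 0→8
A: waits 8, runs 8→18
C: waits 18, runs 18→29
B: waits 29, runs 29→41
Sum = 0+8+18+29 = 55.
FIFO 65, EDD 64, LPT 68, SPT 55 → minimum 55.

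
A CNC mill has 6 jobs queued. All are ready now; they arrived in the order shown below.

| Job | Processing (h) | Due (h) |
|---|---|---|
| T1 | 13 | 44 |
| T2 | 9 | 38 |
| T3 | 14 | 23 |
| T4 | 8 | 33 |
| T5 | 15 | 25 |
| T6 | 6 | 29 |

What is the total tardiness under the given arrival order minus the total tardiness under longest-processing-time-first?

13

FIFO (arrival order): T1 T2 T3 T4 T5 T6.
T1: 0→13, due 44, tardiness 0
T2: 13→22, due 38, tardiness 0
T3: 22→36, due 23, tardiness 13
T4: 36→44, due 33, tardiness 11
T5: 44→59, due 25, tardiness 34
T6: 59→65, due 29, tardiness 36
Sum = 0+0+13+11+34+36 = 94.
LPT (decreasing processing time): T5 T3 T1 T2 T4 T6.
T5: 0→15, due 25, tardiness 0
T3: 15→29, due 23, tardiness 6
T1: 29→42, due 44, tardiness 0
T2: 42→51, due 38, tardiness 13
T4: 51→59, due 33, tardiness 26
T6: 59→65, due 29, tardiness 36
Sum = 0+6+0+13+26+36 = 81.
Difference = 94 − 81 = 13.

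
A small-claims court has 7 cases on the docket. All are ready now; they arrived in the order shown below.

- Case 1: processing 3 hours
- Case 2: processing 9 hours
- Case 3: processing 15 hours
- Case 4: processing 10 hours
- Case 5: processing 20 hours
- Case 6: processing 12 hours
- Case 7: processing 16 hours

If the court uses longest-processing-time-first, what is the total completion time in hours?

410

LPT (decreasing processing time): Case 5 Case 7 Case 3 Case 6 Case 4 Case 2 Case 1.
Case 5: 0→20
Case 7: 20→36
Case 3: 36→51
Case 6: 51→63
Case 4: 63→73
Case 2: 73→82
Case 1: 82→85
Sum = 20+36+51+63+73+82+85 = 410.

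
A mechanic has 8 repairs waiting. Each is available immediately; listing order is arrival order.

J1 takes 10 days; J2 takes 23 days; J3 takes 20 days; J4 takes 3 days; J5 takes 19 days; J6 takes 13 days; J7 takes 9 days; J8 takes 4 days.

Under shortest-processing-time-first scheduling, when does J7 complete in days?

SPT (increasing processing time): J4 J8 J7 J1 J6 J5 J3 J2.
J4: 0→3
J8: 3→7
J7: 7→16

16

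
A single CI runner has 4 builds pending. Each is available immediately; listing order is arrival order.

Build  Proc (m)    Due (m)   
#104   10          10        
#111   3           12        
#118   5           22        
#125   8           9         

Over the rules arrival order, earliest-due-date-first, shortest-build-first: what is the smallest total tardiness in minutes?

18

FIFO (arrival order): #104 #111 #118 #125.
#104: 0→10, due 10, tardiness 0
#111: 10→13, due 12, tardiness 1
#118: 13→18, due 22, tardiness 0
#125: 18→26, due 9, tardiness 17
Sum = 0+1+0+17 = 18.
EDD (increasing due date): #125 #104 #111 #118.
#125: 0→8, due 9, tardiness 0
#104: 8→18, due 10, tardiness 8
#111: 18→21, due 12, tardiness 9
#118: 21→26, due 22, tardiness 4
Sum = 0+8+9+4 = 21.
SPT (increasing processing time): #111 #118 #125 #104.
#111: 0→3, due 12, tardiness 0
#118: 3→8, due 22, tardiness 0
#125: 8→16, due 9, tardiness 7
#104: 16→26, due 10, tardiness 16
Sum = 0+0+7+16 = 23.
FIFO 18, EDD 21, SPT 23 → minimum 18.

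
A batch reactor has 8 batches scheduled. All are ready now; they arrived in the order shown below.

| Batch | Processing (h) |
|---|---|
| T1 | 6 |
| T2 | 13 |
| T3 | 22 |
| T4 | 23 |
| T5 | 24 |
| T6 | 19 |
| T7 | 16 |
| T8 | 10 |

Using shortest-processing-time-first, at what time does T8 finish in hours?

16

SPT (increasing processing time): T1 T8 T2 T7 T6 T3 T4 T5.
T1: 0→6
T8: 6→16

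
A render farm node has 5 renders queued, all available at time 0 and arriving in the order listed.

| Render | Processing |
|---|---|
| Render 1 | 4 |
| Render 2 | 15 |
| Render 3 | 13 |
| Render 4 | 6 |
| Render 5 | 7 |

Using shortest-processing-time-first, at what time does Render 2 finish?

45

SPT (increasing processing time): Render 1 Render 4 Render 5 Render 3 Render 2.
Render 1: 0→4
Render 4: 4→10
Render 5: 10→17
Render 3: 17→30
Render 2: 30→45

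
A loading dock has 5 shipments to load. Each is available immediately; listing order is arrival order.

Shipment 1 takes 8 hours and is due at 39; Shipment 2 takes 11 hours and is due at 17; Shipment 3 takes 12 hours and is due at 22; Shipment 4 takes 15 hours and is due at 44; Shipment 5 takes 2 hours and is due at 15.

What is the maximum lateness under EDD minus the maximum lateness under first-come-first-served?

EDD (increasing due date): Shipment 5 Shipment 2 Shipment 3 Shipment 1 Shipment 4.
Shipment 5: 0→2, due 15, lateness -13
Shipment 2: 2→13, due 17, lateness -4
Shipment 3: 13→25, due 22, lateness 3
Shipment 1: 25→33, due 39, lateness -6
Shipment 4: 33→48, due 44, lateness 4
Maximum = 4.
FIFO (arrival order): Shipment 1 Shipment 2 Shipment 3 Shipment 4 Shipment 5.
Shipment 1: 0→8, due 39, lateness -31
Shipment 2: 8→19, due 17, lateness 2
Shipment 3: 19→31, due 22, lateness 9
Shipment 4: 31→46, due 44, lateness 2
Shipment 5: 46→48, due 15, lateness 33
Maximum = 33.
Difference = 4 − 33 = -29.

-29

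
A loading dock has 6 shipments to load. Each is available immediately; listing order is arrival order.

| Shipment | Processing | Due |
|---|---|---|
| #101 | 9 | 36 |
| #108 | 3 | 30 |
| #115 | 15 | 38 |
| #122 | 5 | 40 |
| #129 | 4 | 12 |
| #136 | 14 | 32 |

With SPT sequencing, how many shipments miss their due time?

2

SPT (increasing processing time): #108 #129 #122 #101 #136 #115.
#108: 0→3, due 30, tardiness 0
#129: 3→7, due 12, tardiness 0
#122: 7→12, due 40, tardiness 0
#101: 12→21, due 36, tardiness 0
#136: 21→35, due 32, tardiness 3
#115: 35→50, due 38, tardiness 12
Late shipments: 2.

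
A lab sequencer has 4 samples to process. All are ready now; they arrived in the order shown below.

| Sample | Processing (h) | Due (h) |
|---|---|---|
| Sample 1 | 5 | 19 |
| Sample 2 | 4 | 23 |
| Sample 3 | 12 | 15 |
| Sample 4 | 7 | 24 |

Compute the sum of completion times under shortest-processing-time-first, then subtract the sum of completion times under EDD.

-21

SPT (increasing processing time): Sample 2 Sample 1 Sample 4 Sample 3.
Sample 2: 0→4
Sample 1: 4→9
Sample 4: 9→16
Sample 3: 16→28
Sum = 4+9+16+28 = 57.
EDD (increasing due date): Sample 3 Sample 1 Sample 2 Sample 4.
Sample 3: 0→12
Sample 1: 12→17
Sample 2: 17→21
Sample 4: 21→28
Sum = 12+17+21+28 = 78.
Difference = 57 − 78 = -21.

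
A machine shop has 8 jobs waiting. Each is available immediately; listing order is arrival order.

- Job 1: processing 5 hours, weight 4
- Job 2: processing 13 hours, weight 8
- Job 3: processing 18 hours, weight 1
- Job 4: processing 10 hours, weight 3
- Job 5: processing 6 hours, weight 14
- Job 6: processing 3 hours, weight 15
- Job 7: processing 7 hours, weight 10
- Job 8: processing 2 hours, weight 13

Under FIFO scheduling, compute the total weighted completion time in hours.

FIFO (arrival order): Job 1 Job 2 Job 3 Job 4 Job 5 Job 6 Job 7 Job 8.
Job 1: finishes 5, weight 4, w·C = 20
Job 2: finishes 18, weight 8, w·C = 144
Job 3: finishes 36, weight 1, w·C = 36
Job 4: finishes 46, weight 3, w·C = 138
Job 5: finishes 52, weight 14, w·C = 728
Job 6: finishes 55, weight 15, w·C = 825
Job 7: finishes 62, weight 10, w·C = 620
Job 8: finishes 64, weight 13, w·C = 832
Sum = 20+144+36+138+728+825+620+832 = 3343.

3343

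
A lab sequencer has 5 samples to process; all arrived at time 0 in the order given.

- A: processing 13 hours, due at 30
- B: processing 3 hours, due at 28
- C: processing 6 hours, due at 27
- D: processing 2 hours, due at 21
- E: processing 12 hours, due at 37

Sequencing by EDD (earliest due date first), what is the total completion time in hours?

EDD (increasing due date): D C B A E.
D: 0→2
C: 2→8
B: 8→11
A: 11→24
E: 24→36
Sum = 2+8+11+24+36 = 81.

81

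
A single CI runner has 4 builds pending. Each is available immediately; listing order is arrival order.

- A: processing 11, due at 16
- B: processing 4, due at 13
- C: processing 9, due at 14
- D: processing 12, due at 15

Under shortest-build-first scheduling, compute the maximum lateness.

21

SPT (increasing processing time): B C A D.
B: 0→4, due 13, lateness -9
C: 4→13, due 14, lateness -1
A: 13→24, due 16, lateness 8
D: 24→36, due 15, lateness 21
Maximum = 21.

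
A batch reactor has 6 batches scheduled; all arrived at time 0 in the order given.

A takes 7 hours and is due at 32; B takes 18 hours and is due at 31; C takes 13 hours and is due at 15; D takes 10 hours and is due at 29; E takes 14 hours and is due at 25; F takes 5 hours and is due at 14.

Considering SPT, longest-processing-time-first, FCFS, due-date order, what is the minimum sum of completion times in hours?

SPT (increasing processing time): F A D C E B.
F: 0→5
A: 5→12
D: 12→22
C: 22→35
E: 35→49
B: 49→67
Sum = 5+12+22+35+49+67 = 190.
LPT (decreasing processing time): B E C D A F.
B: 0→18
E: 18→32
C: 32→45
D: 45→55
A: 55→62
F: 62→67
Sum = 18+32+45+55+62+67 = 279.
FIFO (arrival order): A B C D E F.
A: 0→7
B: 7→25
C: 25→38
D: 38→48
E: 48→62
F: 62→67
Sum = 7+25+38+48+62+67 = 247.
EDD (increasing due date): F C E D B A.
F: 0→5
C: 5→18
E: 18→32
D: 32→42
B: 42→60
A: 60→67
Sum = 5+18+32+42+60+67 = 224.
SPT 190, LPT 279, FIFO 247, EDD 224 → minimum 190.

190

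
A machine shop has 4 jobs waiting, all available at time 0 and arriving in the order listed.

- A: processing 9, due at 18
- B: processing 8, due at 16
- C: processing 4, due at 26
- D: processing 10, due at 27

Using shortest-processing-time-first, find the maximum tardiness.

SPT (increasing processing time): C B A D.
C: 0→4, due 26, tardiness 0
B: 4→12, due 16, tardiness 0
A: 12→21, due 18, tardiness 3
D: 21→31, due 27, tardiness 4
Maximum = 4.

4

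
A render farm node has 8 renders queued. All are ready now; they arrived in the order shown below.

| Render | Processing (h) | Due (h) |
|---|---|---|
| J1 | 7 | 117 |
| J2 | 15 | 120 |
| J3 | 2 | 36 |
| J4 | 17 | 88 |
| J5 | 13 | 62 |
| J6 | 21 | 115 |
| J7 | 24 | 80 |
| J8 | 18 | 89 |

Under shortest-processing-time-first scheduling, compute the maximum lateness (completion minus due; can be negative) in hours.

SPT (increasing processing time): J3 J1 J5 J2 J4 J8 J6 J7.
J3: 0→2, due 36, lateness -34
J1: 2→9, due 117, lateness -108
J5: 9→22, due 62, lateness -40
J2: 22→37, due 120, lateness -83
J4: 37→54, due 88, lateness -34
J8: 54→72, due 89, lateness -17
J6: 72→93, due 115, lateness -22
J7: 93→117, due 80, lateness 37
Maximum = 37.

37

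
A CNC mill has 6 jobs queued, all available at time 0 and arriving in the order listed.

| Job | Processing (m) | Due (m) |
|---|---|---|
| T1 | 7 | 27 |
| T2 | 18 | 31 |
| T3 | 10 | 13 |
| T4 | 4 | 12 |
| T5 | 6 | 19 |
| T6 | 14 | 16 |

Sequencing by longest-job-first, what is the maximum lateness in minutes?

LPT (decreasing processing time): T2 T6 T3 T1 T5 T4.
T2: 0→18, due 31, lateness -13
T6: 18→32, due 16, lateness 16
T3: 32→42, due 13, lateness 29
T1: 42→49, due 27, lateness 22
T5: 49→55, due 19, lateness 36
T4: 55→59, due 12, lateness 47
Maximum = 47.

47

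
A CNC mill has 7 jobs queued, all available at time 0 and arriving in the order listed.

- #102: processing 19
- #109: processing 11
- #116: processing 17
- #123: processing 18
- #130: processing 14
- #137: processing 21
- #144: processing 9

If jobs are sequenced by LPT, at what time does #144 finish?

109

LPT (decreasing processing time): #137 #102 #123 #116 #130 #109 #144.
#137: 0→21
#102: 21→40
#123: 40→58
#116: 58→75
#130: 75→89
#109: 89→100
#144: 100→109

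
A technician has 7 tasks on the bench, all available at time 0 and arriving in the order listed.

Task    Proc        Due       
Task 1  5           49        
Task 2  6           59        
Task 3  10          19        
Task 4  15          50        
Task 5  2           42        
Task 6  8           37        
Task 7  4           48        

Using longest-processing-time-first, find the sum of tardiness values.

LPT (decreasing processing time): Task 4 Task 3 Task 6 Task 2 Task 1 Task 7 Task 5.
Task 4: 0→15, due 50, tardiness 0
Task 3: 15→25, due 19, tardiness 6
Task 6: 25→33, due 37, tardiness 0
Task 2: 33→39, due 59, tardiness 0
Task 1: 39→44, due 49, tardiness 0
Task 7: 44→48, due 48, tardiness 0
Task 5: 48→50, due 42, tardiness 8
Sum = 0+6+0+0+0+0+8 = 14.

14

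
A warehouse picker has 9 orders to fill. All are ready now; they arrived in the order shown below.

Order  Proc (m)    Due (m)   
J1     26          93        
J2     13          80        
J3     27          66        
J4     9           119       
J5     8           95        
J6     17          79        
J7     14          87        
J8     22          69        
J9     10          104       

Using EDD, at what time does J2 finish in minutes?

EDD (increasing due date): J3 J8 J6 J2 J7 J1 J5 J9 J4.
J3: 0→27
J8: 27→49
J6: 49→66
J2: 66→79

79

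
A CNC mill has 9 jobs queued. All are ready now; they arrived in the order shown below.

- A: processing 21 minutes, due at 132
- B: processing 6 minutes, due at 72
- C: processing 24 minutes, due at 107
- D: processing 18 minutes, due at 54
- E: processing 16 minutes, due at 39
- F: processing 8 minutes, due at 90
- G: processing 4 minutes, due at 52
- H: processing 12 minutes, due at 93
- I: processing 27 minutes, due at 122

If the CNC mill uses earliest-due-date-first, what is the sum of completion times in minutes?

573

EDD (increasing due date): E G D B F H C I A.
E: 0→16
G: 16→20
D: 20→38
B: 38→44
F: 44→52
H: 52→64
C: 64→88
I: 88→115
A: 115→136
Sum = 16+20+38+44+52+64+88+115+136 = 573.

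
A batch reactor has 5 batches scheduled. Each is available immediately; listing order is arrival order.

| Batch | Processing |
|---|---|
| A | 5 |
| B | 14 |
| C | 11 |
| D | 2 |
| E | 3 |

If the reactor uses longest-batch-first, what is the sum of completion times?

137

LPT (decreasing processing time): B C A E D.
B: 0→14
C: 14→25
A: 25→30
E: 30→33
D: 33→35
Sum = 14+25+30+33+35 = 137.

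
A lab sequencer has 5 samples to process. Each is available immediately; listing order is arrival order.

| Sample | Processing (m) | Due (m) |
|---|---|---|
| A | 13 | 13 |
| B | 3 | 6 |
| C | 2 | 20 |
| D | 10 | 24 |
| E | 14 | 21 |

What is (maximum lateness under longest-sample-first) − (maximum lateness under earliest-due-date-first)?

16

LPT (decreasing processing time): E A D B C.
E: 0→14, due 21, lateness -7
A: 14→27, due 13, lateness 14
D: 27→37, due 24, lateness 13
B: 37→40, due 6, lateness 34
C: 40→42, due 20, lateness 22
Maximum = 34.
EDD (increasing due date): B A C E D.
B: 0→3, due 6, lateness -3
A: 3→16, due 13, lateness 3
C: 16→18, due 20, lateness -2
E: 18→32, due 21, lateness 11
D: 32→42, due 24, lateness 18
Maximum = 18.
Difference = 34 − 18 = 16.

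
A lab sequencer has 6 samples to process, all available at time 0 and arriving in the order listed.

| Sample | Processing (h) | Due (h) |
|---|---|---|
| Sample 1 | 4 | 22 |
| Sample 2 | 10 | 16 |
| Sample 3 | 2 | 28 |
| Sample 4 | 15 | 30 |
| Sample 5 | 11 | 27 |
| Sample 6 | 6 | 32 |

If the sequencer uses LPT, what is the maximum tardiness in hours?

LPT (decreasing processing time): Sample 4 Sample 5 Sample 2 Sample 6 Sample 1 Sample 3.
Sample 4: 0→15, due 30, tardiness 0
Sample 5: 15→26, due 27, tardiness 0
Sample 2: 26→36, due 16, tardiness 20
Sample 6: 36→42, due 32, tardiness 10
Sample 1: 42→46, due 22, tardiness 24
Sample 3: 46→48, due 28, tardiness 20
Maximum = 24.

24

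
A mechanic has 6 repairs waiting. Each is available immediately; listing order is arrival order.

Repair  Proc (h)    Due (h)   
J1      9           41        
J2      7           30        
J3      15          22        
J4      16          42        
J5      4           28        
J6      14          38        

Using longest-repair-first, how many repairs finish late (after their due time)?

LPT (decreasing processing time): J4 J3 J6 J1 J2 J5.
J4: 0→16, due 42, tardiness 0
J3: 16→31, due 22, tardiness 9
J6: 31→45, due 38, tardiness 7
J1: 45→54, due 41, tardiness 13
J2: 54→61, due 30, tardiness 31
J5: 61→65, due 28, tardiness 37
Late repairs: 5.

5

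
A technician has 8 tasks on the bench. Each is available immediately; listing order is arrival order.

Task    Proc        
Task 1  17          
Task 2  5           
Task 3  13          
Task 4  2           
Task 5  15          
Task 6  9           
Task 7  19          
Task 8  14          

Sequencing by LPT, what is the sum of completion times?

522

LPT (decreasing processing time): Task 7 Task 1 Task 5 Task 8 Task 3 Task 6 Task 2 Task 4.
Task 7: 0→19
Task 1: 19→36
Task 5: 36→51
Task 8: 51→65
Task 3: 65→78
Task 6: 78→87
Task 2: 87→92
Task 4: 92→94
Sum = 19+36+51+65+78+87+92+94 = 522.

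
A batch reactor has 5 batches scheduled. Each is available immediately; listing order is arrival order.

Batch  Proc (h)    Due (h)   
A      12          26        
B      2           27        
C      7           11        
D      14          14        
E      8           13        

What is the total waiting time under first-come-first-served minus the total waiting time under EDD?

FIFO (arrival order): A B C D E.
A: waits 0, runs 0→12
B: waits 12, runs 12→14
C: waits 14, runs 14→21
D: waits 21, runs 21→35
E: waits 35, runs 35→43
Sum = 0+12+14+21+35 = 82.
EDD (increasing due date): C E D A B.
C: waits 0, runs 0→7
E: waits 7, runs 7→15
D: waits 15, runs 15→29
A: waits 29, runs 29→41
B: waits 41, runs 41→43
Sum = 0+7+15+29+41 = 92.
Difference = 82 − 92 = -10.

-10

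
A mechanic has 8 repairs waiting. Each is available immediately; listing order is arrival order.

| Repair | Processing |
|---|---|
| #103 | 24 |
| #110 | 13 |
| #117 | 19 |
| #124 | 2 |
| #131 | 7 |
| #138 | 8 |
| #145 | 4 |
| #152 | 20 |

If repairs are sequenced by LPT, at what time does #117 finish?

LPT (decreasing processing time): #103 #152 #117 #110 #138 #131 #145 #124.
#103: 0→24
#152: 24→44
#117: 44→63

63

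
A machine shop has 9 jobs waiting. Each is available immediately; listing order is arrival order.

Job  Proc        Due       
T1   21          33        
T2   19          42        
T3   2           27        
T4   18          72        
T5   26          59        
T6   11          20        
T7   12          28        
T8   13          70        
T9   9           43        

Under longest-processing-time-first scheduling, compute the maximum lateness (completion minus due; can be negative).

104

LPT (decreasing processing time): T5 T1 T2 T4 T8 T7 T6 T9 T3.
T5: 0→26, due 59, lateness -33
T1: 26→47, due 33, lateness 14
T2: 47→66, due 42, lateness 24
T4: 66→84, due 72, lateness 12
T8: 84→97, due 70, lateness 27
T7: 97→109, due 28, lateness 81
T6: 109→120, due 20, lateness 100
T9: 120→129, due 43, lateness 86
T3: 129→131, due 27, lateness 104
Maximum = 104.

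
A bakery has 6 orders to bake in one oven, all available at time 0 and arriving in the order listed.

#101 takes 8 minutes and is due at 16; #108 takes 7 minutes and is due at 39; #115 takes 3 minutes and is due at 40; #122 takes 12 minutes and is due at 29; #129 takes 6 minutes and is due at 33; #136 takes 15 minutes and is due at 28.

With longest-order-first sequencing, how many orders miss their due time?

4

LPT (decreasing processing time): #136 #122 #101 #108 #129 #115.
#136: 0→15, due 28, tardiness 0
#122: 15→27, due 29, tardiness 0
#101: 27→35, due 16, tardiness 19
#108: 35→42, due 39, tardiness 3
#129: 42→48, due 33, tardiness 15
#115: 48→51, due 40, tardiness 11
Late orders: 4.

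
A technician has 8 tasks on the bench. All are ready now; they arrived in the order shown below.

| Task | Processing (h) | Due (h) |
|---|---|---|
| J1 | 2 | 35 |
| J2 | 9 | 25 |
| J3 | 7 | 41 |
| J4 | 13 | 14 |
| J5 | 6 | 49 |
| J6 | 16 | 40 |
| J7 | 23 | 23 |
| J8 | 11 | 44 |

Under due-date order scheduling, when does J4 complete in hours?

13

EDD (increasing due date): J4 J7 J2 J1 J6 J3 J8 J5.
J4: 0→13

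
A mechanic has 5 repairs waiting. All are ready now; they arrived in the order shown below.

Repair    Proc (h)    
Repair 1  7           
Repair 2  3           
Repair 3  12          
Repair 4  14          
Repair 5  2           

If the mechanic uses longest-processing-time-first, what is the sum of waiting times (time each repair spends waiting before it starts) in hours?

109

LPT (decreasing processing time): Repair 4 Repair 3 Repair 1 Repair 2 Repair 5.
Repair 4: waits 0, runs 0→14
Repair 3: waits 14, runs 14→26
Repair 1: waits 26, runs 26→33
Repair 2: waits 33, runs 33→36
Repair 5: waits 36, runs 36→38
Sum = 0+14+26+33+36 = 109.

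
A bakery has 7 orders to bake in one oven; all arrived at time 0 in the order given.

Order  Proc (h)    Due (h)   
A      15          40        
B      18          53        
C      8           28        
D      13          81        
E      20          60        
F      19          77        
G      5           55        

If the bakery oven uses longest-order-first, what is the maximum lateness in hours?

65

LPT (decreasing processing time): E F B A D C G.
E: 0→20, due 60, lateness -40
F: 20→39, due 77, lateness -38
B: 39→57, due 53, lateness 4
A: 57→72, due 40, lateness 32
D: 72→85, due 81, lateness 4
C: 85→93, due 28, lateness 65
G: 93→98, due 55, lateness 43
Maximum = 65.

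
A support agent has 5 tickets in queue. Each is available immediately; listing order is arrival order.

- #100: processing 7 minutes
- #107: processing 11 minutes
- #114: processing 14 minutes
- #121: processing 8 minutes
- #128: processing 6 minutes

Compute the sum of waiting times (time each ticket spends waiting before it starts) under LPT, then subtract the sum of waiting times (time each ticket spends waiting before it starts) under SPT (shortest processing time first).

LPT (decreasing processing time): #114 #107 #121 #100 #128.
#114: waits 0, runs 0→14
#107: waits 14, runs 14→25
#121: waits 25, runs 25→33
#100: waits 33, runs 33→40
#128: waits 40, runs 40→46
Sum = 0+14+25+33+40 = 112.
SPT (increasing processing time): #128 #100 #121 #107 #114.
#128: waits 0, runs 0→6
#100: waits 6, runs 6→13
#121: waits 13, runs 13→21
#107: waits 21, runs 21→32
#114: waits 32, runs 32→46
Sum = 0+6+13+21+32 = 72.
Difference = 112 − 72 = 40.

40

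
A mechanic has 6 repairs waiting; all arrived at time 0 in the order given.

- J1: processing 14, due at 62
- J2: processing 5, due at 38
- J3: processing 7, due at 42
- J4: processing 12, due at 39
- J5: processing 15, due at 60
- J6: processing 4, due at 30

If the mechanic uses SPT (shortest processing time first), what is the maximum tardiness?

SPT (increasing processing time): J6 J2 J3 J4 J1 J5.
J6: 0→4, due 30, tardiness 0
J2: 4→9, due 38, tardiness 0
J3: 9→16, due 42, tardiness 0
J4: 16→28, due 39, tardiness 0
J1: 28→42, due 62, tardiness 0
J5: 42→57, due 60, tardiness 0
Maximum = 0.

0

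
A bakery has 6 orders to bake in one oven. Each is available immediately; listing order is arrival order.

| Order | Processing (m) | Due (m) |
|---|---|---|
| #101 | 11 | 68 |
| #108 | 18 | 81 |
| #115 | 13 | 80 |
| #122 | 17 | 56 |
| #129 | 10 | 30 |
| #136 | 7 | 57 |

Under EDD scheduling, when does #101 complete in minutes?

EDD (increasing due date): #129 #122 #136 #101 #115 #108.
#129: 0→10
#122: 10→27
#136: 27→34
#101: 34→45

45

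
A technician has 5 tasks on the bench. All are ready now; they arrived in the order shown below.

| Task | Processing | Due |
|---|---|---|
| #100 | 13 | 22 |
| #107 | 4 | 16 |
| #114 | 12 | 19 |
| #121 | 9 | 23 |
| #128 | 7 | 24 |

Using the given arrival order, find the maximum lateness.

FIFO (arrival order): #100 #107 #114 #121 #128.
#100: 0→13, due 22, lateness -9
#107: 13→17, due 16, lateness 1
#114: 17→29, due 19, lateness 10
#121: 29→38, due 23, lateness 15
#128: 38→45, due 24, lateness 21
Maximum = 21.

21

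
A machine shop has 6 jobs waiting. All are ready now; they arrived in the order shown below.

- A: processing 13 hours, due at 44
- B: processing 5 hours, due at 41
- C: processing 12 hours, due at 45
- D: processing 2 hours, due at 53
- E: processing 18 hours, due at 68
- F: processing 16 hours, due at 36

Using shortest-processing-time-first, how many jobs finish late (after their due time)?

SPT (increasing processing time): D B C A F E.
D: 0→2, due 53, tardiness 0
B: 2→7, due 41, tardiness 0
C: 7→19, due 45, tardiness 0
A: 19→32, due 44, tardiness 0
F: 32→48, due 36, tardiness 12
E: 48→66, due 68, tardiness 0
Late jobs: 1.

1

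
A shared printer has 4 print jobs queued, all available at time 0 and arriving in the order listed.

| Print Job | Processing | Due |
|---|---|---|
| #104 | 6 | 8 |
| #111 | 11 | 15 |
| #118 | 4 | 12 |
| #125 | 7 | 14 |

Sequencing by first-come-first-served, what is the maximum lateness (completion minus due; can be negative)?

14

FIFO (arrival order): #104 #111 #118 #125.
#104: 0→6, due 8, lateness -2
#111: 6→17, due 15, lateness 2
#118: 17→21, due 12, lateness 9
#125: 21→28, due 14, lateness 14
Maximum = 14.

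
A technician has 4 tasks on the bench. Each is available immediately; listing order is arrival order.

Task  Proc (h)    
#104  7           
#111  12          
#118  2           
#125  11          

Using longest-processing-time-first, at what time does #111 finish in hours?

12

LPT (decreasing processing time): #111 #125 #104 #118.
#111: 0→12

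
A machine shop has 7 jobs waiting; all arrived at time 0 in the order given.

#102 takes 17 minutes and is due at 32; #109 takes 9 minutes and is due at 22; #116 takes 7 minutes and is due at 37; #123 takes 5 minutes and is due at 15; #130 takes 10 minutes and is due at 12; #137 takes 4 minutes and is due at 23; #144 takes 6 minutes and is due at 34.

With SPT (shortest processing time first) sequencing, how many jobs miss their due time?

3

SPT (increasing processing time): #137 #123 #144 #116 #109 #130 #102.
#137: 0→4, due 23, tardiness 0
#123: 4→9, due 15, tardiness 0
#144: 9→15, due 34, tardiness 0
#116: 15→22, due 37, tardiness 0
#109: 22→31, due 22, tardiness 9
#130: 31→41, due 12, tardiness 29
#102: 41→58, due 32, tardiness 26
Late jobs: 3.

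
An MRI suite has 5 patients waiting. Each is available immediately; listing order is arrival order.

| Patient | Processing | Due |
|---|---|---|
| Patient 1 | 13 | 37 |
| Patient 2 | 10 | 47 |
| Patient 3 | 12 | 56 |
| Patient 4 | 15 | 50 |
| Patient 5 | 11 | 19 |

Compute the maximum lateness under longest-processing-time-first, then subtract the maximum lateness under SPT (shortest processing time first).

21

LPT (decreasing processing time): Patient 4 Patient 1 Patient 3 Patient 5 Patient 2.
Patient 4: 0→15, due 50, lateness -35
Patient 1: 15→28, due 37, lateness -9
Patient 3: 28→40, due 56, lateness -16
Patient 5: 40→51, due 19, lateness 32
Patient 2: 51→61, due 47, lateness 14
Maximum = 32.
SPT (increasing processing time): Patient 2 Patient 5 Patient 3 Patient 1 Patient 4.
Patient 2: 0→10, due 47, lateness -37
Patient 5: 10→21, due 19, lateness 2
Patient 3: 21→33, due 56, lateness -23
Patient 1: 33→46, due 37, lateness 9
Patient 4: 46→61, due 50, lateness 11
Maximum = 11.
Difference = 32 − 11 = 21.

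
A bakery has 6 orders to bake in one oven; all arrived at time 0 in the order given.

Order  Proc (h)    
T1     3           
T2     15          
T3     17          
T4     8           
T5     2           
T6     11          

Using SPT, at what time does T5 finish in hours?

2

SPT (increasing processing time): T5 T1 T4 T6 T2 T3.
T5: 0→2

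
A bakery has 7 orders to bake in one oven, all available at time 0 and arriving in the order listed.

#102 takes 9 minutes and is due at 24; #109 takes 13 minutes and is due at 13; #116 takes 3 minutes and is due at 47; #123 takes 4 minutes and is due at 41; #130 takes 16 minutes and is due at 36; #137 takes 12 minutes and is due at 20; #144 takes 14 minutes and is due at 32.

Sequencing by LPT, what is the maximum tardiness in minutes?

40

LPT (decreasing processing time): #130 #144 #109 #137 #102 #123 #116.
#130: 0→16, due 36, tardiness 0
#144: 16→30, due 32, tardiness 0
#109: 30→43, due 13, tardiness 30
#137: 43→55, due 20, tardiness 35
#102: 55→64, due 24, tardiness 40
#123: 64→68, due 41, tardiness 27
#116: 68→71, due 47, tardiness 24
Maximum = 40.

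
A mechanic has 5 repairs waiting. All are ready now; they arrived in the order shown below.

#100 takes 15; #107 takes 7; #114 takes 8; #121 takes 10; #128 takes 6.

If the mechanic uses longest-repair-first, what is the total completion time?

159

LPT (decreasing processing time): #100 #121 #114 #107 #128.
#100: 0→15
#121: 15→25
#114: 25→33
#107: 33→40
#128: 40→46
Sum = 15+25+33+40+46 = 159.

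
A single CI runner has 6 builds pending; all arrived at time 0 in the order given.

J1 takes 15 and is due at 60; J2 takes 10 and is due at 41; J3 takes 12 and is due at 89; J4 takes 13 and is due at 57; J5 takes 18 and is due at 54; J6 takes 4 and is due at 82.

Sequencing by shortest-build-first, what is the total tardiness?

18

SPT (increasing processing time): J6 J2 J3 J4 J1 J5.
J6: 0→4, due 82, tardiness 0
J2: 4→14, due 41, tardiness 0
J3: 14→26, due 89, tardiness 0
J4: 26→39, due 57, tardiness 0
J1: 39→54, due 60, tardiness 0
J5: 54→72, due 54, tardiness 18
Sum = 0+0+0+0+0+18 = 18.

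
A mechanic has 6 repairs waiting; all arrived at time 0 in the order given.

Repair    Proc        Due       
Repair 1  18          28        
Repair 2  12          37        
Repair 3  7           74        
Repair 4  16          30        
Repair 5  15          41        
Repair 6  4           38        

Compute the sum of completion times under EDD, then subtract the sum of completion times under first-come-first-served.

EDD (increasing due date): Repair 1 Repair 4 Repair 2 Repair 6 Repair 5 Repair 3.
Repair 1: 0→18
Repair 4: 18→34
Repair 2: 34→46
Repair 6: 46→50
Repair 5: 50→65
Repair 3: 65→72
Sum = 18+34+46+50+65+72 = 285.
FIFO (arrival order): Repair 1 Repair 2 Repair 3 Repair 4 Repair 5 Repair 6.
Repair 1: 0→18
Repair 2: 18→30
Repair 3: 30→37
Repair 4: 37→53
Repair 5: 53→68
Repair 6: 68→72
Sum = 18+30+37+53+68+72 = 278.
Difference = 285 − 278 = 7.

7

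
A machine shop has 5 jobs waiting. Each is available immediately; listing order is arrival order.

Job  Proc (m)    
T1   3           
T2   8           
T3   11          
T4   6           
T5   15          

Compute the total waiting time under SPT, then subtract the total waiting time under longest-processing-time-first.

-58

SPT (increasing processing time): T1 T4 T2 T3 T5.
T1: waits 0, runs 0→3
T4: waits 3, runs 3→9
T2: waits 9, runs 9→17
T3: waits 17, runs 17→28
T5: waits 28, runs 28→43
Sum = 0+3+9+17+28 = 57.
LPT (decreasing processing time): T5 T3 T2 T4 T1.
T5: waits 0, runs 0→15
T3: waits 15, runs 15→26
T2: waits 26, runs 26→34
T4: waits 34, runs 34→40
T1: waits 40, runs 40→43
Sum = 0+15+26+34+40 = 115.
Difference = 57 − 115 = -58.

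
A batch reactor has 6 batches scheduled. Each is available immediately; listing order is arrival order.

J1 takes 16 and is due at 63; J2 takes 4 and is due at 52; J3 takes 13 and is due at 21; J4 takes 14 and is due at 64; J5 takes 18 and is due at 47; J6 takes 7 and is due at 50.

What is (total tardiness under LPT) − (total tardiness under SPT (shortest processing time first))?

LPT (decreasing processing time): J5 J1 J4 J3 J6 J2.
J5: 0→18, due 47, tardiness 0
J1: 18→34, due 63, tardiness 0
J4: 34→48, due 64, tardiness 0
J3: 48→61, due 21, tardiness 40
J6: 61→68, due 50, tardiness 18
J2: 68→72, due 52, tardiness 20
Sum = 0+0+0+40+18+20 = 78.
SPT (increasing processing time): J2 J6 J3 J4 J1 J5.
J2: 0→4, due 52, tardiness 0
J6: 4→11, due 50, tardiness 0
J3: 11→24, due 21, tardiness 3
J4: 24→38, due 64, tardiness 0
J1: 38→54, due 63, tardiness 0
J5: 54→72, due 47, tardiness 25
Sum = 0+0+3+0+0+25 = 28.
Difference = 78 − 28 = 50.

50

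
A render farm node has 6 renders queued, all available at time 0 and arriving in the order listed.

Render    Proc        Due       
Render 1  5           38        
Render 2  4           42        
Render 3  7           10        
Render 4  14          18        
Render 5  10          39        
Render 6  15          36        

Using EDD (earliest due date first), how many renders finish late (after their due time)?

4

EDD (increasing due date): Render 3 Render 4 Render 6 Render 1 Render 5 Render 2.
Render 3: 0→7, due 10, tardiness 0
Render 4: 7→21, due 18, tardiness 3
Render 6: 21→36, due 36, tardiness 0
Render 1: 36→41, due 38, tardiness 3
Render 5: 41→51, due 39, tardiness 12
Render 2: 51→55, due 42, tardiness 13
Late renders: 4.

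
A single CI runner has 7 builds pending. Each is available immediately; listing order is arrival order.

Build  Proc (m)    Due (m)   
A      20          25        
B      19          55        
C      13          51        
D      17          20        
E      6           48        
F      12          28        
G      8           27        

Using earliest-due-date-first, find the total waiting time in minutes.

295

EDD (increasing due date): D A G F E C B.
D: waits 0, runs 0→17
A: waits 17, runs 17→37
G: waits 37, runs 37→45
F: waits 45, runs 45→57
E: waits 57, runs 57→63
C: waits 63, runs 63→76
B: waits 76, runs 76→95
Sum = 0+17+37+45+57+63+76 = 295.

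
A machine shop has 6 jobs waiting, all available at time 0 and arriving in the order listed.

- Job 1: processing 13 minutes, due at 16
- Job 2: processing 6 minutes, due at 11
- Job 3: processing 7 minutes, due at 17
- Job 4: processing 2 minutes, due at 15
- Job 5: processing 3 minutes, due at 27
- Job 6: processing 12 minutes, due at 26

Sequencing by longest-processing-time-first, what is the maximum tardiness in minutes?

28

LPT (decreasing processing time): Job 1 Job 6 Job 3 Job 2 Job 5 Job 4.
Job 1: 0→13, due 16, tardiness 0
Job 6: 13→25, due 26, tardiness 0
Job 3: 25→32, due 17, tardiness 15
Job 2: 32→38, due 11, tardiness 27
Job 5: 38→41, due 27, tardiness 14
Job 4: 41→43, due 15, tardiness 28
Maximum = 28.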